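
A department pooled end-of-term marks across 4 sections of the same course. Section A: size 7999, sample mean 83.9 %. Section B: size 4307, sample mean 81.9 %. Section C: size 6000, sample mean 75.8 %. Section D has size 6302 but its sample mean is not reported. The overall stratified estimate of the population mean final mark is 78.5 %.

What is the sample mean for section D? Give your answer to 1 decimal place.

Σ Nₕx̄ₕ = N·μ, so 6302·x̄_D = 24608·78.5 − (7999·83.9 + 4307·81.9 + 6000·75.8).
= 1931728 − 1478659.4 = 453068.6.
x̄_D = 453068.6 / 6302 = 71.893... → 71.9.

71.9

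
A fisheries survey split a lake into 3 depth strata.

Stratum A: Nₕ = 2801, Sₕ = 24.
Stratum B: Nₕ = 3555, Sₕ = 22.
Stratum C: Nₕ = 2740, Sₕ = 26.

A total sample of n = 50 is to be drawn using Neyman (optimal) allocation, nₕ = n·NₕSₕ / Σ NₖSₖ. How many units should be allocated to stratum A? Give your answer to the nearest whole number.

16

A: NₕSₕ = 2801·24 = 67224
B: NₕSₕ = 3555·22 = 78210
C: NₕSₕ = 2740·26 = 71240
Σ NₕSₕ = 216674.
n_A = 50·67224/216674 = 15.513... → 16.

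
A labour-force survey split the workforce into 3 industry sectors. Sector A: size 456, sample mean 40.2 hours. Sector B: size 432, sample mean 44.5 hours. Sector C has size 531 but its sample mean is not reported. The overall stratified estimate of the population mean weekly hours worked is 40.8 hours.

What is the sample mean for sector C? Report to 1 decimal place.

38.3

Σ Nₕx̄ₕ = N·μ, so 531·x̄_C = 1419·40.8 − (456·40.2 + 432·44.5).
= 57895.2 − 37555.2 = 20340.
x̄_C = 20340 / 531 = 38.305... → 38.3.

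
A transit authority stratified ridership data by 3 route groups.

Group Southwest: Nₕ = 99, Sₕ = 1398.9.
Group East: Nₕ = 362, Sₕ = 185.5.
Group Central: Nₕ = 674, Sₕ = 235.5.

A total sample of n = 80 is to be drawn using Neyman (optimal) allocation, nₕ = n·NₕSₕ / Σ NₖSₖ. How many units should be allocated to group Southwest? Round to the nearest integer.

Σ NₕSₕ = 99·1398.9 + 362·185.5 + 674·235.5 = 364369.1.
Share for Southwest: 138491.1/364369.1 = 0.38008.
n_Southwest = 80 × 0.38008 = 30.407... → 30.

30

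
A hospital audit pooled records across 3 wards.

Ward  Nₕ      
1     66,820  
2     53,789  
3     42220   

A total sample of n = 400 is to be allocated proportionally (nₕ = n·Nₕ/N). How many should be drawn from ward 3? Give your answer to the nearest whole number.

Share of ward 3 = 42220/162829 = 0.25929.
Allocate 400 × 0.25929 = 103.716... → 104.

104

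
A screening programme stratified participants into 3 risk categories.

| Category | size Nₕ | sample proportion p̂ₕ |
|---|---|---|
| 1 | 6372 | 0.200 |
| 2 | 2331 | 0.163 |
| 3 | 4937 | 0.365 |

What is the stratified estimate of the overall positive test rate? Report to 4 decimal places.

Wₕ = Nₕ/N with N = 13640: 0.4672, 0.1709, 0.3620.
p̂_st = 0.4672·0.200 + 0.1709·0.163 + 0.3620·0.365 ≈ 0.253399... → 0.2534.

0.2534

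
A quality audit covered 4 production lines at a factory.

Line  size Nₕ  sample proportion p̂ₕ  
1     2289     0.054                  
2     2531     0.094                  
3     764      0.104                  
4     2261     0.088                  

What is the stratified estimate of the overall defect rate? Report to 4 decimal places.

0.0816

N = 2289 + 2531 + 764 + 2261 = 7845.
Overall proportion = Σ (Nₕ/N)·p̂ₕ.
Σ Nₕp̂ₕ = 123.606 + 237.914 + 79.456 + 198.968 = 639.944.
639.944 / 7845 = 0.081573... → 0.0816.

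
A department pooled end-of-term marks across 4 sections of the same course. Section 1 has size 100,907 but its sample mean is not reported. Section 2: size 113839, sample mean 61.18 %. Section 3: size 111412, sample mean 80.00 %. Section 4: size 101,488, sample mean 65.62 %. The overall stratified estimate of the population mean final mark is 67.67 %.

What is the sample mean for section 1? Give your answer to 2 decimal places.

Σ Nₕx̄ₕ = N·μ, so 100907·x̄_1 = 427646·67.67 − (113839·61.18 + 111412·80.00 + 101488·65.62).
= 28938804.82 − 22537272.58 = 6401532.24.
x̄_1 = 6401532.24 / 100907 = 63.4399... → 63.44.

63.44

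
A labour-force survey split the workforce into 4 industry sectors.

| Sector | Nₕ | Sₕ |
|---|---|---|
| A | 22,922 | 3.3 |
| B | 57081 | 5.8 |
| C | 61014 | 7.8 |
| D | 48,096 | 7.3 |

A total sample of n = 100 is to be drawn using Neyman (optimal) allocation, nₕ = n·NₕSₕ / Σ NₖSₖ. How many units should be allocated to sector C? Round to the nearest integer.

A: NₕSₕ = 22922·3.3 = 75642.6
B: NₕSₕ = 57081·5.8 = 331069.8
C: NₕSₕ = 61014·7.8 = 475909.2
D: NₕSₕ = 48096·7.3 = 351100.8
Σ NₕSₕ = 1233722.4.
n_C = 100·475909.2/1233722.4 = 38.575... → 39.

39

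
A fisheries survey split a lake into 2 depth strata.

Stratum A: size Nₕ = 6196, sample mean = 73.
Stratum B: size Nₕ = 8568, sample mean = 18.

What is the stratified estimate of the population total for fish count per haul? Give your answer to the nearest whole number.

606532

A: 6196·73 = 452308
B: 8568·18 = 154224
τ̂ = Σ Nₕx̄ₕ = 606532.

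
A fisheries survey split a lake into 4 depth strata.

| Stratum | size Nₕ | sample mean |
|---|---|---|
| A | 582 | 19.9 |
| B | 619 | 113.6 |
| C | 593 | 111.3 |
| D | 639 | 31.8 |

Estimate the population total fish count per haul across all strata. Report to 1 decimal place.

A: 582·19.9 = 11581.8
B: 619·113.6 = 70318.4
C: 593·111.3 = 66000.9
D: 639·31.8 = 20320.2
τ̂ = Σ Nₕx̄ₕ = 168221.3.

168221.3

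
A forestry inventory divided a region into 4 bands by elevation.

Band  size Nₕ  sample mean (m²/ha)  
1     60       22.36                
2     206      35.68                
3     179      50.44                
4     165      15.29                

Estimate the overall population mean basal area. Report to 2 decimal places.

x̄_st = (Σ Nₕx̄ₕ) / (Σ Nₕ) = (60·22.36 + 206·35.68 + 179·50.44 + 165·15.29) / 610
= 20243.29 / 610 = 33.1857... → 33.19.

33.19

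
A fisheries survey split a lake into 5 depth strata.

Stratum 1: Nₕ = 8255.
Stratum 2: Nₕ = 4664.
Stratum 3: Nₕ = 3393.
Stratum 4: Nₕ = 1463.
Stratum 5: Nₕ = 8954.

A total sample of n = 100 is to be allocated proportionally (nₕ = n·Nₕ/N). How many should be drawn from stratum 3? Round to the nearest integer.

13

Share of stratum 3 = 3393/26729 = 0.12694.
Allocate 100 × 0.12694 = 12.694... → 13.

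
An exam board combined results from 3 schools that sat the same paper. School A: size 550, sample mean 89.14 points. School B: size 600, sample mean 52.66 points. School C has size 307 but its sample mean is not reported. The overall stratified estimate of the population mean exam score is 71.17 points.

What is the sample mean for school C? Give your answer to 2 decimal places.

N = 550 + 600 + 307 = 1457.
Overall total = μ·N = 71.17·1457 = 103694.69.
Subtract the known strata: 550·89.14 + 600·52.66 = 80623.
Remaining total for school C: 103694.69 − 80623 = 23071.69.
Divide by its size: 23071.69 / 307 = 75.1521... → 75.15.

75.15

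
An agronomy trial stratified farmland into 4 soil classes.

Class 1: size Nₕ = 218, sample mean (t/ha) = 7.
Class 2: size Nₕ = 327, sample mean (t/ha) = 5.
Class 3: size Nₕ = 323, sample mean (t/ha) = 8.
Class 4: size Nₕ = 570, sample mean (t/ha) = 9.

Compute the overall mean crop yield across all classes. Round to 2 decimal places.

N = 218 + 327 + 323 + 570 = 1438.
The stratified mean weights each stratum mean by its population share Nₕ/N.
Σ Nₕx̄ₕ = 218·7 + 327·5 + 323·8 + 570·9 = 1526 + 1635 + 2584 + 5130 = 10875.
Divide by N: 10875 / 1438 = 7.5626... → 7.56.

7.56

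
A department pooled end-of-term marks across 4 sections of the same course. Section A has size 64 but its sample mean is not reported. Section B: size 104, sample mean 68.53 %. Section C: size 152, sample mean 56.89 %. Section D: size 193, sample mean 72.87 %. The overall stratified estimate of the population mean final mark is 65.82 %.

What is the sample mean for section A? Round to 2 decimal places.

N = 64 + 104 + 152 + 193 = 513.
Overall total = μ·N = 65.82·513 = 33765.66.
Subtract the known strata: 104·68.53 + 152·56.89 + 193·72.87 = 29838.31.
Remaining total for section A: 33765.66 − 29838.31 = 3927.35.
Divide by its size: 3927.35 / 64 = 61.3648... → 61.36.

61.36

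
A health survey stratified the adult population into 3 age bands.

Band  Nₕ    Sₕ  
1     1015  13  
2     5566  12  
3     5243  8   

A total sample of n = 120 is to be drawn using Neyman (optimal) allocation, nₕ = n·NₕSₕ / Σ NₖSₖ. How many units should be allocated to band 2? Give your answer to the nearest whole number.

66

1: NₕSₕ = 1015·13 = 13195
2: NₕSₕ = 5566·12 = 66792
3: NₕSₕ = 5243·8 = 41944
Σ NₕSₕ = 121931.
n_2 = 120·66792/121931 = 65.734... → 66.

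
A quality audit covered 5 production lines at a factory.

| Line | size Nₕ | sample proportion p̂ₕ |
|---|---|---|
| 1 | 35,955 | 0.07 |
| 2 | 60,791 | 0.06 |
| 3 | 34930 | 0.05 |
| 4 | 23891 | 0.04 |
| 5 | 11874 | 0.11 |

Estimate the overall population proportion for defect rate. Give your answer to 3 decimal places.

Wₕ = Nₕ/N with N = 167441: 0.2147, 0.3631, 0.2086, 0.1427, 0.0709.
p̂_st = 0.2147·0.07 + 0.3631·0.06 + 0.2086·0.05 + 0.1427·0.04 + 0.0709·0.11 ≈ 0.06075... → 0.061.

0.061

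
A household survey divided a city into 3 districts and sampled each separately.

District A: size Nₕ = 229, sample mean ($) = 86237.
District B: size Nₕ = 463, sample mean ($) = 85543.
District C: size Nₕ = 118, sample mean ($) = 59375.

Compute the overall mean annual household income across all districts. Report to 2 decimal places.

81927.08

N = 810; weights Wₕ = Nₕ/N = (0.2827, 0.5716, 0.1457).
x̄_st = Σ Wₕ·x̄ₕ = 0.2827·86237 + 0.5716·85543 + 0.1457·59375 ≈ 81927.0765...
→ 81927.08.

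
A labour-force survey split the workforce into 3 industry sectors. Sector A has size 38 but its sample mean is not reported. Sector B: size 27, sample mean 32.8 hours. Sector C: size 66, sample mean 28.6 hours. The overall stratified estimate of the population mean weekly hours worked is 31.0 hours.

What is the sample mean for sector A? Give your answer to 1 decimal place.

33.9

Σ Nₕx̄ₕ = N·μ, so 38·x̄_A = 131·31.0 − (27·32.8 + 66·28.6).
= 4061 − 2773.2 = 1287.8.
x̄_A = 1287.8 / 38 = 33.889... → 33.9.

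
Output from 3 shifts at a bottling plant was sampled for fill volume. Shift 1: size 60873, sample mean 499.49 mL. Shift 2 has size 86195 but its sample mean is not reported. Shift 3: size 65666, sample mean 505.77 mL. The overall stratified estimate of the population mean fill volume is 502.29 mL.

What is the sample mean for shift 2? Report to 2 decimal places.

Σ Nₕx̄ₕ = N·μ, so 86195·x̄_2 = 212734·502.29 − (60873·499.49 + 65666·505.77).
= 106854160.86 − 63617347.59 = 43236813.27.
x̄_2 = 43236813.27 / 86195 = 501.6163... → 501.62.

501.62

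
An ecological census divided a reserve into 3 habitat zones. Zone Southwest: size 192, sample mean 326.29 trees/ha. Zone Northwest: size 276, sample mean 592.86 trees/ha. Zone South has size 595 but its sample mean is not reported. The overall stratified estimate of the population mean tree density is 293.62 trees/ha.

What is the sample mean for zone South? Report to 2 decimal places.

144.27

Σ Nₕx̄ₕ = N·μ, so 595·x̄_South = 1063·293.62 − (192·326.29 + 276·592.86).
= 312118.06 − 226277.04 = 85841.02.
x̄_South = 85841.02 / 595 = 144.2706... → 144.27.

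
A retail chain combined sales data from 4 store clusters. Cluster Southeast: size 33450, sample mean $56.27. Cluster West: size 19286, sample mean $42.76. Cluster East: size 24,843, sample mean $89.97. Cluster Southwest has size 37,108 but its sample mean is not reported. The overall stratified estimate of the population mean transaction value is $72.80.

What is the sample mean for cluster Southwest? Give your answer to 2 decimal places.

91.82

N = 33450 + 19286 + 24843 + 37108 = 114687.
Overall total = μ·N = 72.80·114687 = 8349213.6.
Subtract the known strata: 33450·56.27 + 19286·42.76 + 24843·89.97 = 4942025.57.
Remaining total for cluster Southwest: 8349213.6 − 4942025.57 = 3407188.03.
Divide by its size: 3407188.03 / 37108 = 91.8182... → 91.82.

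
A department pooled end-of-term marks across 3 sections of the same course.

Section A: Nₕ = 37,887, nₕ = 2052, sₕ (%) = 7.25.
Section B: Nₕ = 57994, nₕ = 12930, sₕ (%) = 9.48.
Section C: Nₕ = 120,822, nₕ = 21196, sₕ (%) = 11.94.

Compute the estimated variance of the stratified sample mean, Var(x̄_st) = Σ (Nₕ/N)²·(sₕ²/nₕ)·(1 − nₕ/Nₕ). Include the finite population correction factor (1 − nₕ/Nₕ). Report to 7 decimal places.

0.0028514

N = 216703. Term for each stratum: Wₕ²sₕ²/nₕ·(1−nₕ/Nₕ).
Var(x̄_st) = 0.0007405705 + 0.0003868130 + 0.0017240252 = 0.0028514088 → 0.0028514.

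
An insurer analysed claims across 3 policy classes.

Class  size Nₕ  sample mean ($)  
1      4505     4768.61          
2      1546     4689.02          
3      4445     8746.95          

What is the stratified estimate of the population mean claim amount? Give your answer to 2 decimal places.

x̄_st = (Σ Nₕx̄ₕ) / (Σ Nₕ) = (4505·4768.61 + 1546·4689.02 + 4445·8746.95) / 10496
= 67612005.72 / 10496 = 6441.6926... → 6441.69.

6441.69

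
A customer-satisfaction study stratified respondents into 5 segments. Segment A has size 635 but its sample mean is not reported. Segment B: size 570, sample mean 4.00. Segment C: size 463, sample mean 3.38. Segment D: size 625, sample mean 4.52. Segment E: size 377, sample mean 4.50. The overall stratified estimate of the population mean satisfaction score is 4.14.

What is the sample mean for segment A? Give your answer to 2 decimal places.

Σ Nₕx̄ₕ = N·μ, so 635·x̄_A = 2670·4.14 − (570·4.00 + 463·3.38 + 625·4.52 + 377·4.50).
= 11053.8 − 8366.44 = 2687.36.
x̄_A = 2687.36 / 635 = 4.2321... → 4.23.

4.23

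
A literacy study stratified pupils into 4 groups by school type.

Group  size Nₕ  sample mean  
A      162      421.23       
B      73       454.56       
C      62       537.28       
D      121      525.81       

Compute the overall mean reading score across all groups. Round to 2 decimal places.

474.54

x̄_st = (Σ Nₕx̄ₕ) / (Σ Nₕ) = (162·421.23 + 73·454.56 + 62·537.28 + 121·525.81) / 418
= 198356.51 / 418 = 474.5371... → 474.54.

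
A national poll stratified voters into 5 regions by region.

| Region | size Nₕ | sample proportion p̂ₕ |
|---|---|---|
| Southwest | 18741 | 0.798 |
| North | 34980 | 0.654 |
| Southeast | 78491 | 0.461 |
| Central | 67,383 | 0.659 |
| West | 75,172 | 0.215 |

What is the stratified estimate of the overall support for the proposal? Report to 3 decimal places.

Wₕ = Nₕ/N with N = 274767: 0.0682, 0.1273, 0.2857, 0.2452, 0.2736.
p̂_st = 0.0682·0.798 + 0.1273·0.654 + 0.2857·0.461 + 0.2452·0.659 + 0.2736·0.215 ≈ 0.48981... → 0.490.

0.490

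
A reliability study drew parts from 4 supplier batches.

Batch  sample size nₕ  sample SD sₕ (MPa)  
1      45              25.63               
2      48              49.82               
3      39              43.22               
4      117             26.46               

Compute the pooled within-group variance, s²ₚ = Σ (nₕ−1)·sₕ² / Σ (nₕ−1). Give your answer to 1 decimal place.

1215.3

Degrees of freedom: 44 + 47 + 38 + 116 = 245.
Σ(nₕ−1)sₕ² = 44·656.8969 + 47·2482.0324 + 38·1867.9684 + 116·700.1316 = 297757.0512.
s²ₚ = 297757.0512 / 245 = 1215.335... → 1215.3.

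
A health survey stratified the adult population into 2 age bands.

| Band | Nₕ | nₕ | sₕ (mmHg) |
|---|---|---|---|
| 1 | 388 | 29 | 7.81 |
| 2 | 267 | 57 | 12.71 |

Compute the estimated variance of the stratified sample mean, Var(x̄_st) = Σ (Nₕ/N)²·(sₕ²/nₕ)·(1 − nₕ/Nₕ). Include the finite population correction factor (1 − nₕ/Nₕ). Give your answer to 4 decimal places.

N = 655; Wₕ = Nₕ/N.
band 1: (388/655)²·7.81²/29·(1 − 29/388) = 0.6828851
band 2: (267/655)²·12.71²/57·(1 − 57/267) = 0.3703942
Sum = 1.0532793 → 1.0533.

1.0533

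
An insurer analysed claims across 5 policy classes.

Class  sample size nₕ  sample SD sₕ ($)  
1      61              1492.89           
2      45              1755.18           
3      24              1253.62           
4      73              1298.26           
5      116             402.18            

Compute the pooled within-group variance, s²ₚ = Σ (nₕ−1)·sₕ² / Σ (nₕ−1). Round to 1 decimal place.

1418387.5

1: (61−1)·1492.89² = 60·2228720.5521 = 133723233.126
2: (45−1)·1755.18² = 44·3080656.8324 = 135548900.6256
3: (24−1)·1253.62² = 23·1571563.1044 = 36145951.4012
4: (73−1)·1298.26² = 72·1685479.0276 = 121354489.9872
5: (116−1)·402.18² = 115·161748.7524 = 18601106.526
Numerator = 445373681.666; denominator = Σ(nₕ−1) = 314.
s²ₚ = 445373681.666/314 = 1418387.521... → 1418387.5.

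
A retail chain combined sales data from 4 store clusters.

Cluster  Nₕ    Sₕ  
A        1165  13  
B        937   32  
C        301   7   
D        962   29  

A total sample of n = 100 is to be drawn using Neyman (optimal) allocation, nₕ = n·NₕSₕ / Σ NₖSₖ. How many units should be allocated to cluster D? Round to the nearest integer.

37

Σ NₕSₕ = 1165·13 + 937·32 + 301·7 + 962·29 = 75134.
Share for D: 27898/75134 = 0.37131.
n_D = 100 × 0.37131 = 37.131... → 37.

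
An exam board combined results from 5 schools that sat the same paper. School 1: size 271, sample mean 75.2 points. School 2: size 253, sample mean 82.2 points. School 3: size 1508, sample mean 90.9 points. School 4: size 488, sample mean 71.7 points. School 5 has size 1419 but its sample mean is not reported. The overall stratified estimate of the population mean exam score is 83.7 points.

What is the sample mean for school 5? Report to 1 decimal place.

82.1

N = 271 + 253 + 1508 + 488 + 1419 = 3939.
Overall total = μ·N = 83.7·3939 = 329694.3.
Subtract the known strata: 271·75.2 + 253·82.2 + 1508·90.9 + 488·71.7 = 213242.6.
Remaining total for school 5: 329694.3 − 213242.6 = 116451.7.
Divide by its size: 116451.7 / 1419 = 82.066... → 82.1.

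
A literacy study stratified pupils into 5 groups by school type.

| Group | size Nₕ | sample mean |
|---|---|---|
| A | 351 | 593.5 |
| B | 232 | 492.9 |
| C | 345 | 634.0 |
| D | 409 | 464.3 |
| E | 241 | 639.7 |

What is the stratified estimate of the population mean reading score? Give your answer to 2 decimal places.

x̄_st = (Σ Nₕx̄ₕ) / (Σ Nₕ) = (351·593.5 + 232·492.9 + 345·634.0 + 409·464.3 + 241·639.7) / 1578
= 885467.7 / 1578 = 561.1329... → 561.13.

561.13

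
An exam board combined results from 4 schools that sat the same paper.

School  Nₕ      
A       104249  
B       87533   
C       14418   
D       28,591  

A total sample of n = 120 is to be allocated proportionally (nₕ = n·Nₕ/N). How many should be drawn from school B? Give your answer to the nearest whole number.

45

Share of school B = 87533/234791 = 0.37281.
Allocate 120 × 0.37281 = 44.737... → 45.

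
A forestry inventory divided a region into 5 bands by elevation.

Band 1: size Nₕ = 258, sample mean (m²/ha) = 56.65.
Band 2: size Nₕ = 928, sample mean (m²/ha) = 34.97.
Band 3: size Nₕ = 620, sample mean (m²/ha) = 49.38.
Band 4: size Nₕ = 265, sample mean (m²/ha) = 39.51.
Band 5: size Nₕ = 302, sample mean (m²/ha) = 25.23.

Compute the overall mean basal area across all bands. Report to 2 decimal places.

40.36

N = 258 + 928 + 620 + 265 + 302 = 2373.
Weight each subgroup mean by Nₕ/N and sum.
Σ Nₕx̄ₕ = 258·56.65 + 928·34.97 + 620·49.38 + 265·39.51 + 302·25.23 = 14615.7 + 32452.16 + 30615.6 + 10470.15 + 7619.46 = 95773.07.
Divide by N: 95773.07 / 2373 = 40.3595... → 40.36.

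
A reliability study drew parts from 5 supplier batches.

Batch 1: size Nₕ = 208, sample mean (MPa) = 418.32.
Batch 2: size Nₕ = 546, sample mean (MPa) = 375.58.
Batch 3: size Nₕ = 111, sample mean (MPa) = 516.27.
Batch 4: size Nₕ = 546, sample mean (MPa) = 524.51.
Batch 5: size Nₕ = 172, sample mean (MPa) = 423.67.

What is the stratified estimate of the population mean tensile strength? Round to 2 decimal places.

447.65

N = 208 + 546 + 111 + 546 + 172 = 1583.
The stratified mean weights each stratum mean by its population share Nₕ/N.
Σ Nₕx̄ₕ = 208·418.32 + 546·375.58 + 111·516.27 + 546·524.51 + 172·423.67 = 87010.56 + 205066.68 + 57305.97 + 286382.46 + 72871.24 = 708636.91.
Divide by N: 708636.91 / 1583 = 447.6544... → 447.65.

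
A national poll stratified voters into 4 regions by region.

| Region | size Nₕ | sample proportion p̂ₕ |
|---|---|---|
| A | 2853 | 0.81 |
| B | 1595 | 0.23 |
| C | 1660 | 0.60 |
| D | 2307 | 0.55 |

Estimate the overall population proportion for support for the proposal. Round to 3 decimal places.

0.587

Wₕ = Nₕ/N with N = 8415: 0.3390, 0.1895, 0.1973, 0.2742.
p̂_st = 0.3390·0.81 + 0.1895·0.23 + 0.1973·0.60 + 0.2742·0.55 ≈ 0.58736... → 0.587.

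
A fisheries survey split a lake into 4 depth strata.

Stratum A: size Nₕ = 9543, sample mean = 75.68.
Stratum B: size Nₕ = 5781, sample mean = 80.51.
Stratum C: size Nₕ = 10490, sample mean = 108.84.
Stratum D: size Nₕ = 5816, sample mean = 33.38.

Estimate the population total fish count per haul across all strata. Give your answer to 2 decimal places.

A: 9543·75.68 = 722214.24
B: 5781·80.51 = 465428.31
C: 10490·108.84 = 1141731.6
D: 5816·33.38 = 194138.08
τ̂ = Σ Nₕx̄ₕ = 2523512.23.

2523512.23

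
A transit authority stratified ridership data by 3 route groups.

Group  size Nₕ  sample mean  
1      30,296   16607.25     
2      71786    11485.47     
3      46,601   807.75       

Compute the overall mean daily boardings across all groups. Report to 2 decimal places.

N = 30296 + 71786 + 46601 = 148683.
The stratified mean weights each stratum mean by its population share Nₕ/N.
Σ Nₕx̄ₕ = 30296·16607.25 + 71786·11485.47 + 46601·807.75 = 503133246 + 824495949.42 + 37641957.75 = 1365271153.17.
Divide by N: 1365271153.17 / 148683 = 9182.4294... → 9182.43.

9182.43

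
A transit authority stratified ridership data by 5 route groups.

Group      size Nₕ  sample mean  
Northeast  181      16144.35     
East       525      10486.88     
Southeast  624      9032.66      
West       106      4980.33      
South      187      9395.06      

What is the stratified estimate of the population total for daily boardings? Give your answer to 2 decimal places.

Population total = Σ Nₕ·x̄ₕ (each stratum's size times its mean).
181·16144.35 + 525·10486.88 + 624·9032.66 + 106·4980.33 + 187·9395.06 = 2922127.35 + 5505612 + 5636379.84 + 527914.98 + 1756876.22 = 16348910.39.

16348910.39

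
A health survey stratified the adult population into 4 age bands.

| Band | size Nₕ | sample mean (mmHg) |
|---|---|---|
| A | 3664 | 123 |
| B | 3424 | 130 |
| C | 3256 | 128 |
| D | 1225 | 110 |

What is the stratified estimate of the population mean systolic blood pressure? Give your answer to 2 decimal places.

N = 3664 + 3424 + 3256 + 1225 = 11569.
Weight each subgroup mean by Nₕ/N and sum.
Σ Nₕx̄ₕ = 3664·123 + 3424·130 + 3256·128 + 1225·110 = 450672 + 445120 + 416768 + 134750 = 1447310.
Divide by N: 1447310 / 11569 = 125.1024... → 125.10.

125.10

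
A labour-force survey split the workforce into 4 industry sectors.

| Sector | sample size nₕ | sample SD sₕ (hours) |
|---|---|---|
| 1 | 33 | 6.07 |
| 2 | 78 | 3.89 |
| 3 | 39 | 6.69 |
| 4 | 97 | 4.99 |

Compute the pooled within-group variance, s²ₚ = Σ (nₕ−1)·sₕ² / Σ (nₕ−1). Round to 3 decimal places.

Degrees of freedom: 32 + 77 + 38 + 96 = 243.
Σ(nₕ−1)sₕ² = 32·36.8449 + 77·15.1321 + 38·44.7561 + 96·24.9001 = 6435.3499.
s²ₚ = 6435.3499 / 243 = 26.48292... → 26.483.

26.483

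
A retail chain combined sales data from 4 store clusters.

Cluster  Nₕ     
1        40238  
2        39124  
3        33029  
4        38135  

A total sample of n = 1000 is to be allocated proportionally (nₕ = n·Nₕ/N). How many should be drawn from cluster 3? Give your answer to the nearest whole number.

Share of cluster 3 = 33029/150526 = 0.21942.
Allocate 1000 × 0.21942 = 219.424... → 219.

219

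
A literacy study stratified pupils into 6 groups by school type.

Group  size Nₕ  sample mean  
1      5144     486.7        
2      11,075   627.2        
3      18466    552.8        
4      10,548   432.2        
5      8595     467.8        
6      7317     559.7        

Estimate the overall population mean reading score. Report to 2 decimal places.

528.79

N = 61145; weights Wₕ = Nₕ/N = (0.0841, 0.1811, 0.3020, 0.1725, 0.1406, 0.1197).
x̄_st = Σ Wₕ·x̄ₕ = 0.0841·486.7 + 0.1811·627.2 + 0.3020·552.8 + 0.1725·432.2 + 0.1406·467.8 + 0.1197·559.7 ≈ 528.7880...
→ 528.79.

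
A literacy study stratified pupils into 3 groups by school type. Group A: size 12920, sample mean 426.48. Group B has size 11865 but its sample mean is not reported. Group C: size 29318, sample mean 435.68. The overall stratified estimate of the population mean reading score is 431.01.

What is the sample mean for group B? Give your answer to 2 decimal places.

Σ Nₕx̄ₕ = N·μ, so 11865·x̄_B = 54103·431.01 − (12920·426.48 + 29318·435.68).
= 23318934.03 − 18283387.84 = 5035546.19.
x̄_B = 5035546.19 / 11865 = 424.4034... → 424.40.

424.40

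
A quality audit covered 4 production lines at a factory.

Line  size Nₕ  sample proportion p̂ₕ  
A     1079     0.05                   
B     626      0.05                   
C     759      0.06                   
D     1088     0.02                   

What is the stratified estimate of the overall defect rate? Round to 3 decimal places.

0.043

N = 1079 + 626 + 759 + 1088 = 3552.
Overall proportion = Σ (Nₕ/N)·p̂ₕ.
Σ Nₕp̂ₕ = 53.95 + 31.3 + 45.54 + 21.76 = 152.55.
152.55 / 3552 = 0.04295... → 0.043.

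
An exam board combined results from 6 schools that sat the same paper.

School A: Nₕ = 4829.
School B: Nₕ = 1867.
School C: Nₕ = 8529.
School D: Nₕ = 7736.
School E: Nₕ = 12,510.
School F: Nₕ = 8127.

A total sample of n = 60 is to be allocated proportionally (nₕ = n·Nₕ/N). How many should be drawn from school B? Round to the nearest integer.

Share of school B = 1867/43598 = 0.04282.
Allocate 60 × 0.04282 = 2.569... → 3.

3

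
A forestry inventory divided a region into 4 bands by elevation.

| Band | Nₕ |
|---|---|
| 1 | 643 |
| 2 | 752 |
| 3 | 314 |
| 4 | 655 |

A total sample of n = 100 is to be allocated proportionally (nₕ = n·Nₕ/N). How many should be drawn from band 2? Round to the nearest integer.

32

Share of band 2 = 752/2364 = 0.31810.
Allocate 100 × 0.31810 = 31.810... → 32.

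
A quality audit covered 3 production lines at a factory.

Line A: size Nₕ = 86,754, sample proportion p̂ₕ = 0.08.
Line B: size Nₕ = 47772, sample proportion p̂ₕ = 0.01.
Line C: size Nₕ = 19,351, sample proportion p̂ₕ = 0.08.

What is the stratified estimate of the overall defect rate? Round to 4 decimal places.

0.0583

Wₕ = Nₕ/N with N = 153877: 0.5638, 0.3105, 0.1258.
p̂_st = 0.5638·0.08 + 0.3105·0.01 + 0.1258·0.08 ≈ 0.058268... → 0.0583.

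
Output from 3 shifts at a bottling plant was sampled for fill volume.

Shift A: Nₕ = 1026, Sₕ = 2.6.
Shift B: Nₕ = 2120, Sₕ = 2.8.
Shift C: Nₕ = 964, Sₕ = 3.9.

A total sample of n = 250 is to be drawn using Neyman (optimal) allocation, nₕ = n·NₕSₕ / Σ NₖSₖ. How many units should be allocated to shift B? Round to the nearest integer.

A: NₕSₕ = 1026·2.6 = 2667.6
B: NₕSₕ = 2120·2.8 = 5936
C: NₕSₕ = 964·3.9 = 3759.6
Σ NₕSₕ = 12363.2.
n_B = 250·5936/12363.2 = 120.034... → 120.

120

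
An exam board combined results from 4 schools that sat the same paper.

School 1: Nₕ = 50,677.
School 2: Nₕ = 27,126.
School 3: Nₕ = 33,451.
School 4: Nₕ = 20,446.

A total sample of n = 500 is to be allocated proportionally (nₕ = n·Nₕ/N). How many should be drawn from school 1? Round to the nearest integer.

N = 50677 + 27126 + 33451 + 20446 = 131700.
n_1 = 500·50677/131700 = 192.396... → 192.

192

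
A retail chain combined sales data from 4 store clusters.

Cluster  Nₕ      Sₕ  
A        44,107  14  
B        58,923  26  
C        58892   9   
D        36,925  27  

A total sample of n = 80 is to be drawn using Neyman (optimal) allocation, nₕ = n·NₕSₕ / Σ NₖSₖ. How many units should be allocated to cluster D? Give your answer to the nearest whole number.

A: NₕSₕ = 44107·14 = 617498
B: NₕSₕ = 58923·26 = 1531998
C: NₕSₕ = 58892·9 = 530028
D: NₕSₕ = 36925·27 = 996975
Σ NₕSₕ = 3676499.
n_D = 80·996975/3676499 = 21.694... → 22.

22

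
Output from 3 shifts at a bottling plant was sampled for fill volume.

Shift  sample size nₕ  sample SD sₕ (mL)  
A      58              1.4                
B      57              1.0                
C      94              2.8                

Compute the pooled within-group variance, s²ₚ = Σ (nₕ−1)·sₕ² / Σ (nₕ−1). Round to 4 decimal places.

Degrees of freedom: 57 + 56 + 93 = 206.
Σ(nₕ−1)sₕ² = 57·1.96 + 56·1 + 93·7.84 = 896.84.
s²ₚ = 896.84 / 206 = 4.353592... → 4.3536.

4.3536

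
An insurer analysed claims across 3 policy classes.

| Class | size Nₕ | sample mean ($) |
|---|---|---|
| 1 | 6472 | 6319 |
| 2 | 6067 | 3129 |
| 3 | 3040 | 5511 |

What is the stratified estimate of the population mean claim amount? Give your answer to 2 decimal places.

4919.04

N = 6472 + 6067 + 3040 = 15579.
Overall mean = Σ (Nₕ/N)·x̄ₕ — weight by population share, not a simple average.
Σ Nₕx̄ₕ = 6472·6319 + 6067·3129 + 3040·5511 = 40896568 + 18983643 + 16753440 = 76633651.
Divide by N: 76633651 / 15579 = 4919.0353... → 4919.04.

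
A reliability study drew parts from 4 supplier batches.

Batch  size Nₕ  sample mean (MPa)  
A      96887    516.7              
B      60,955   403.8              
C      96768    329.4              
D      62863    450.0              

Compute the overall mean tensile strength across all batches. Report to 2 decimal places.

424.73

N = 96887 + 60955 + 96768 + 62863 = 317473.
Overall mean = Σ (Nₕ/N)·x̄ₕ — weight by population share, not a simple average.
Σ Nₕx̄ₕ = 96887·516.7 + 60955·403.8 + 96768·329.4 + 62863·450.0 = 50061512.9 + 24613629 + 31875379.2 + 28288350 = 134838871.1.
Divide by N: 134838871.1 / 317473 = 424.7255... → 424.73.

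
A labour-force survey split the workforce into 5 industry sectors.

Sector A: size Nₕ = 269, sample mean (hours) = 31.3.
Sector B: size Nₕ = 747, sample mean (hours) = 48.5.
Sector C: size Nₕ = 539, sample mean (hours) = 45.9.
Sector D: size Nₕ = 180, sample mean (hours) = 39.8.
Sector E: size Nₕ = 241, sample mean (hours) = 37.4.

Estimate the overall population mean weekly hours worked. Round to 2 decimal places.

N = 1976; weights Wₕ = Nₕ/N = (0.1361, 0.3780, 0.2728, 0.0911, 0.1220).
x̄_st = Σ Wₕ·x̄ₕ = 0.1361·31.3 + 0.3780·48.5 + 0.2728·45.9 + 0.0911·39.8 + 0.1220·37.4 ≈ 43.3030...
→ 43.30.

43.30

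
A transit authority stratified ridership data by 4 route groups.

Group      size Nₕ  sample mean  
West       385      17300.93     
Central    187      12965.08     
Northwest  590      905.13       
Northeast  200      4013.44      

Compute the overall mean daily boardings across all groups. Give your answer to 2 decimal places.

7652.01

x̄_st = (Σ Nₕx̄ₕ) / (Σ Nₕ) = (385·17300.93 + 187·12965.08 + 590·905.13 + 200·4013.44) / 1362
= 10422042.71 / 1362 = 7652.0137... → 7652.01.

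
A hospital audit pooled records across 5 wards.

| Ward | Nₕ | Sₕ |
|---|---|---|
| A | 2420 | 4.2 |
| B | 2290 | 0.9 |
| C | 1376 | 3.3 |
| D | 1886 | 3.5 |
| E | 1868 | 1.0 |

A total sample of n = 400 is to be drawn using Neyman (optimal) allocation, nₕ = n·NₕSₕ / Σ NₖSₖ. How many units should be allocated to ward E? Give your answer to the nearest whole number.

30

A: NₕSₕ = 2420·4.2 = 10164
B: NₕSₕ = 2290·0.9 = 2061
C: NₕSₕ = 1376·3.3 = 4540.8
D: NₕSₕ = 1886·3.5 = 6601
E: NₕSₕ = 1868·1.0 = 1868
Σ NₕSₕ = 25234.8.
n_E = 400·1868/25234.8 = 29.610... → 30.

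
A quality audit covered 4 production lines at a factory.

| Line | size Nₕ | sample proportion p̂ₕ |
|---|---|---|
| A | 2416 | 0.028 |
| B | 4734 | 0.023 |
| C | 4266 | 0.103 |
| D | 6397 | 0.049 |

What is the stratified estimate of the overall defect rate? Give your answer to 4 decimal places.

Wₕ = Nₕ/N with N = 17813: 0.1356, 0.2658, 0.2395, 0.3591.
p̂_st = 0.1356·0.028 + 0.2658·0.023 + 0.2395·0.103 + 0.3591·0.049 ≈ 0.052174... → 0.0522.

0.0522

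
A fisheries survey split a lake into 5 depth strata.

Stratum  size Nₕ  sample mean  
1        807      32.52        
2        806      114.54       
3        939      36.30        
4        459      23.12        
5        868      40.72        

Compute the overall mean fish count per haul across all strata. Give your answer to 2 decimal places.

51.20

x̄_st = (Σ Nₕx̄ₕ) / (Σ Nₕ) = (807·32.52 + 806·114.54 + 939·36.30 + 459·23.12 + 868·40.72) / 3879
= 198605.62 / 3879 = 51.2002... → 51.20.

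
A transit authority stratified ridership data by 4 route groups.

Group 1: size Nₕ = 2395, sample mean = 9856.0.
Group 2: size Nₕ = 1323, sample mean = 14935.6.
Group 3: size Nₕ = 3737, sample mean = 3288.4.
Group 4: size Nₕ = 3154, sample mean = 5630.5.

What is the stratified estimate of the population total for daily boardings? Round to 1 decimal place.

73412266.6

1: 2395·9856.0 = 23605120
2: 1323·14935.6 = 19759798.8
3: 3737·3288.4 = 12288750.8
4: 3154·5630.5 = 17758597
τ̂ = Σ Nₕx̄ₕ = 73412266.6.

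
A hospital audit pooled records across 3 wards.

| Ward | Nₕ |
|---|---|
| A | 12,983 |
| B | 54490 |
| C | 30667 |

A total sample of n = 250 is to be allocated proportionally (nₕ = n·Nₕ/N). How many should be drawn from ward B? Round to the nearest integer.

N = 12983 + 54490 + 30667 = 98140.
n_B = 250·54490/98140 = 138.807... → 139.

139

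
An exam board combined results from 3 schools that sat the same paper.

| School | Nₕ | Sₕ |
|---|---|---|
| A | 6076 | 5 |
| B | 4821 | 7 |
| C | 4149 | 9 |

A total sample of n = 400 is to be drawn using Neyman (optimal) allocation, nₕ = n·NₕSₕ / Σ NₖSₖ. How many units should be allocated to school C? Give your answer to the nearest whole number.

Σ NₕSₕ = 6076·5 + 4821·7 + 4149·9 = 101468.
Share for C: 37341/101468 = 0.36801.
n_C = 400 × 0.36801 = 147.203... → 147.

147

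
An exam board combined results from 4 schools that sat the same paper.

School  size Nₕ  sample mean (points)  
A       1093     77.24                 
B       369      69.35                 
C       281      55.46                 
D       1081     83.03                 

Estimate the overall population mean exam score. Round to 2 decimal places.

76.26

x̄_st = (Σ Nₕx̄ₕ) / (Σ Nₕ) = (1093·77.24 + 369·69.35 + 281·55.46 + 1081·83.03) / 2824
= 215353.16 / 2824 = 76.2582... → 76.26.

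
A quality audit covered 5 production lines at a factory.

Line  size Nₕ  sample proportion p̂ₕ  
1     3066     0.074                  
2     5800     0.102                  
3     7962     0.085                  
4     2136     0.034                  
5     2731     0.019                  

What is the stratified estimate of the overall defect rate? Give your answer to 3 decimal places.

0.075

Wₕ = Nₕ/N with N = 21695: 0.1413, 0.2673, 0.3670, 0.0985, 0.1259.
p̂_st = 0.1413·0.074 + 0.2673·0.102 + 0.3670·0.085 + 0.0985·0.034 + 0.1259·0.019 ≈ 0.07466... → 0.075.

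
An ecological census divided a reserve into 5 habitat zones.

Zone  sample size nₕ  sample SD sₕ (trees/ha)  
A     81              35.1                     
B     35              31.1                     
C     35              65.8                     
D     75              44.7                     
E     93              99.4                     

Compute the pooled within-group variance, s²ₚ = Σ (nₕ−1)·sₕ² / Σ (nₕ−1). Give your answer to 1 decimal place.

A: (81−1)·35.1² = 80·1232.01 = 98560.8
B: (35−1)·31.1² = 34·967.21 = 32885.14
C: (35−1)·65.8² = 34·4329.64 = 147207.76
D: (75−1)·44.7² = 74·1998.09 = 147858.66
E: (93−1)·99.4² = 92·9880.36 = 908993.12
Numerator = 1335505.48; denominator = Σ(nₕ−1) = 314.
s²ₚ = 1335505.48/314 = 4253.202... → 4253.2.

4253.2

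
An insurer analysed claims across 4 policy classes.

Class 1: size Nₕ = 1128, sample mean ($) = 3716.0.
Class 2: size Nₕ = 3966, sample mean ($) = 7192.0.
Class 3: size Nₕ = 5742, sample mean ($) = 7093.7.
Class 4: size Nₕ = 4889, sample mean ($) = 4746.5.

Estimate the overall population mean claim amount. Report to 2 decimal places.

x̄_st = (Σ Nₕx̄ₕ) / (Σ Nₕ) = (1128·3716.0 + 3966·7192.0 + 5742·7093.7 + 4889·4746.5) / 15725
= 96652783.9 / 15725 = 6146.4409... → 6146.44.

6146.44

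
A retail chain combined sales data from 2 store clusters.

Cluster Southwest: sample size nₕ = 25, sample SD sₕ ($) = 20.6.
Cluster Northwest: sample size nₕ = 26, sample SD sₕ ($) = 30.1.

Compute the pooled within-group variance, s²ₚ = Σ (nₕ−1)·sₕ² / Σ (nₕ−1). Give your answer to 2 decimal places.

670.10

Degrees of freedom: 24 + 25 = 49.
Σ(nₕ−1)sₕ² = 24·424.36 + 25·906.01 = 32834.89.
s²ₚ = 32834.89 / 49 = 670.0998... → 670.10.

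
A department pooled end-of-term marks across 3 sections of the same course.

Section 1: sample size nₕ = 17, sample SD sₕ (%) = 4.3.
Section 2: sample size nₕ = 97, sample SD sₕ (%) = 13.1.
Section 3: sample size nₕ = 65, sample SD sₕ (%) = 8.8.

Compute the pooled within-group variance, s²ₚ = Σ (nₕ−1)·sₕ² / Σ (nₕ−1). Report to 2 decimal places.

Degrees of freedom: 16 + 96 + 64 = 176.
Σ(nₕ−1)sₕ² = 16·18.49 + 96·171.61 + 64·77.44 = 21726.56.
s²ₚ = 21726.56 / 176 = 123.4464... → 123.45.

123.45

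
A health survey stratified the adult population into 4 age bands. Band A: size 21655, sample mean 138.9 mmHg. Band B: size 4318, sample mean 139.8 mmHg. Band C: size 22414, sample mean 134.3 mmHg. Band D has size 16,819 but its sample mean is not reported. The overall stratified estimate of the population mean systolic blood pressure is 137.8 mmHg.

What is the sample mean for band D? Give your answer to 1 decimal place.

140.5

N = 21655 + 4318 + 22414 + 16819 = 65206.
Overall total = μ·N = 137.8·65206 = 8985386.8.
Subtract the known strata: 21655·138.9 + 4318·139.8 + 22414·134.3 = 6621736.1.
Remaining total for band D: 8985386.8 − 6621736.1 = 2363650.7.
Divide by its size: 2363650.7 / 16819 = 140.535... → 140.5.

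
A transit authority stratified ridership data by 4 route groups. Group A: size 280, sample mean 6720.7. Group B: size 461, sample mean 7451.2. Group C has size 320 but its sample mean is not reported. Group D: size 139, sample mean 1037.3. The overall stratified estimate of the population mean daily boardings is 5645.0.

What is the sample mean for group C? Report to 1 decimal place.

4103.2

N = 280 + 461 + 320 + 139 = 1200.
Overall total = μ·N = 5645.0·1200 = 6774000.
Subtract the known strata: 280·6720.7 + 461·7451.2 + 139·1037.3 = 5460983.9.
Remaining total for group C: 6774000 − 5460983.9 = 1313016.1.
Divide by its size: 1313016.1 / 320 = 4103.175... → 4103.2.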